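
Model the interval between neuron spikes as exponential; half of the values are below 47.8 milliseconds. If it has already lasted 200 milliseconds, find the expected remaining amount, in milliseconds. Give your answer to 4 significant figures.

68.96

For an exponential, median = ln(2)/λ, so λ = ln 2 / 47.8 = 0.014501 per millisecond.
By memorylessness, the remaining amount past any threshold is again Exp(λ) with mean 1/λ = 68.9608 milliseconds.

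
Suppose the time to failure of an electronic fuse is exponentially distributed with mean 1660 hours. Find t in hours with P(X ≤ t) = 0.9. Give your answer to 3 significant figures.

The rate is λ = 1/1660 = 0.00060241 per hour.
Set 1 − e^(−λt) = 0.9, so t = −ln(0.1)/λ = 2.3026/0.00060241 ≈ 3822.29 hours.

3820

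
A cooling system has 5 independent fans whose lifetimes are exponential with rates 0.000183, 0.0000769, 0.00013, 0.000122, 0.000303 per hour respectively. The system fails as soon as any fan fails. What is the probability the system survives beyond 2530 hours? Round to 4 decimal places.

The time to first failure is exponential with rate Σλ = 0.000183 + 0.0000769 + 0.00013 + 0.000122 + 0.000303 = 0.0008149.
P(min > 2530) = e^(−0.0008149·2530) = e^(−2.0617) ≈ 0.1272.

0.1272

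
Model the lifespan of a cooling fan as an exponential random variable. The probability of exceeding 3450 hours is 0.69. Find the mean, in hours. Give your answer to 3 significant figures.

9300

e^(−λ·3450) = 0.69 ⇒ λ = −ln(0.69)/3450 = 0.000107555.
Mean = 1/λ = 9297.6 hours.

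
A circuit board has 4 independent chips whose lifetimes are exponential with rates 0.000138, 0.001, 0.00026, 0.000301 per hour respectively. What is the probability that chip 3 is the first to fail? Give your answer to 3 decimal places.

0.153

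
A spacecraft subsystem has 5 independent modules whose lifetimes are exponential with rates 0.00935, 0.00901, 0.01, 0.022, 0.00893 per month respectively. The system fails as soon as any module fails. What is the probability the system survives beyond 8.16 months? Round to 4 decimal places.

The time to first failure is exponential with rate Σλ = 0.00935 + 0.00901 + 0.01 + 0.022 + 0.00893 = 0.05929.
P(min > 8.16) = e^(−0.05929·8.16) = e^(−0.48381) ≈ 0.6164.

0.6164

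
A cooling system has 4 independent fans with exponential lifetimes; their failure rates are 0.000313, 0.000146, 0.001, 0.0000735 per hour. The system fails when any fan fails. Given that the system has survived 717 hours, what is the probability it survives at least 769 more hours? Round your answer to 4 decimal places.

Time to first failure ~ Exp(Σλ) with Σλ = 0.0015325.
By memorylessness, P(T > 717+769 | T > 717) = P(T > 769) = e^(−0.0015325·769) ≈ 0.3077.

0.3077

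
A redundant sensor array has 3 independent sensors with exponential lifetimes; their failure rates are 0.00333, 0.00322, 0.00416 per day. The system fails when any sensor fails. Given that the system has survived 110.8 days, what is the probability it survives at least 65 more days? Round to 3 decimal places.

0.499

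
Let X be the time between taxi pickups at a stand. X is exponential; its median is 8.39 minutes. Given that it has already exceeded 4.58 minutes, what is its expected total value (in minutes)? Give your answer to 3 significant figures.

16.7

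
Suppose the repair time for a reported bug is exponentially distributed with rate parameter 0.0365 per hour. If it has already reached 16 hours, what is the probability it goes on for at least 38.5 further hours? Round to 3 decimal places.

0.245

By the memoryless property, P(X > 16+38.5 | X > 16) = P(X > 38.5).
P(X > 38.5) = e^(−1.4052) ≈ 0.245.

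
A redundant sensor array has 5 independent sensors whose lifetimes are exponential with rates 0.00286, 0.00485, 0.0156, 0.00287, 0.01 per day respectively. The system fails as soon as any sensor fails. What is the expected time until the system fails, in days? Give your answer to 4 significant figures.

27.64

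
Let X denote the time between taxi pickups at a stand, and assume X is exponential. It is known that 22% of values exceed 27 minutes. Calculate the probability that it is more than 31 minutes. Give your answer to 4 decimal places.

0.1758

e^(−λ·27) = 0.22 ⇒ λ = −ln(0.22)/27 = 0.0560788.
P(X > 31) = e^(−0.0560788·31) = e^(−1.7384) ≈ 0.1758.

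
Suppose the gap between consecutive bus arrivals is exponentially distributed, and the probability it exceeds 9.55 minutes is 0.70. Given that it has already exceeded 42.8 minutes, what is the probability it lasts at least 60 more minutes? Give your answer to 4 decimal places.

0.1064

From e^(−λ·9.55) = 0.70, λ = −ln(0.70)/9.55 = 0.0373482.
Memoryless: P(X > 42.8+60 | X > 42.8) = P(X > 60) = e^(−0.0373482·60) ≈ 0.1064.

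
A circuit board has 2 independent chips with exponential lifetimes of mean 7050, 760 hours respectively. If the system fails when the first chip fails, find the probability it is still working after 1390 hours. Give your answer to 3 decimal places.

0.132

The first failure time is exponential with rate Σλ_i = 1/7050 + 1/760 = 0.00145763 per hour.
P(min > 1390) = e^(−0.00145763·1390) = e^(−2.0261) ≈ 0.132.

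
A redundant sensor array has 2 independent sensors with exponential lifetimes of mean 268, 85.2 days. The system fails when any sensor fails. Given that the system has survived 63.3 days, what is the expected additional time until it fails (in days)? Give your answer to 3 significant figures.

64.6

First-failure rate Σλ = 1/268 + 1/85.2 = 0.0154684.
By memorylessness the expected residual is 1/Σλ = 64.6478 days, regardless of the 63.3 already elapsed.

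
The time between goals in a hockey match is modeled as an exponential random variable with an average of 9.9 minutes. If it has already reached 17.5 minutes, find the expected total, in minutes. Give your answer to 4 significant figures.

27.40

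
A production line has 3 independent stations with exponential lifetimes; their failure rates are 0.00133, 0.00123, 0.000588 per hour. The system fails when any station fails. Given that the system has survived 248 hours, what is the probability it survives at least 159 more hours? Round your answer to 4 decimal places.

0.6062

Time to first failure ~ Exp(Σλ) with Σλ = 0.003148.
By memorylessness, P(T > 248+159 | T > 248) = P(T > 159) = e^(−0.003148·159) ≈ 0.6062.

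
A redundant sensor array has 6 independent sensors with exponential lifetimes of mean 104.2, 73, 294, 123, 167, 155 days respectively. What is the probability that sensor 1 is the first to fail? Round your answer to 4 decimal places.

0.2030

Rates: λ_i = 1/mean_i → 0.00959693, 0.0136986, 0.00340136, 0.00813008, 0.00598802, 0.00645161; Σλ = 0.0472666.
P(sensor 1 first) = λ_1/Σλ = 0.00959693/0.0472666 ≈ 0.2030.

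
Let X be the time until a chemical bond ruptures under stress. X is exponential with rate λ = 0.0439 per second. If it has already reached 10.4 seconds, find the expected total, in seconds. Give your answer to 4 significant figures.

33.18

By memorylessness, E[X | X > 10.4] = 10.4 + 1/λ = 10.4 + 22.779 = 33.179 seconds.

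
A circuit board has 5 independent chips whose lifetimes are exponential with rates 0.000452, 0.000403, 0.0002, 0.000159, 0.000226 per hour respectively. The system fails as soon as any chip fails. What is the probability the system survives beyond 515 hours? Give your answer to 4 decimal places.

0.4764

The time to first failure is exponential with rate Σλ = 0.000452 + 0.000403 + 0.0002 + 0.000159 + 0.000226 = 0.00144.
P(min > 515) = e^(−0.00144·515) = e^(−0.7416) ≈ 0.4764.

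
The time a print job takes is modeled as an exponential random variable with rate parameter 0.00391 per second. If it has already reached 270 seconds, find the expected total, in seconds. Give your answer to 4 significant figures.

525.8

By memorylessness, E[X | X > 270] = 270 + 1/λ = 270 + 255.754 = 525.754 seconds.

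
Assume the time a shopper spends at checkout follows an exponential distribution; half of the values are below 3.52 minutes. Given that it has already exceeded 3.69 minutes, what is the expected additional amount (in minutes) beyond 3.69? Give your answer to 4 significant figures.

For an exponential, median = ln(2)/λ, so λ = ln 2 / 3.52 = 0.196917 per minute.
By memorylessness, the remaining amount past any threshold is again Exp(λ) with mean 1/λ = 5.07829 minutes.

5.078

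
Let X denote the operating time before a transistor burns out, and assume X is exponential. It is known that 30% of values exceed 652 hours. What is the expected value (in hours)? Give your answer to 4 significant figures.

e^(−λ·652) = 0.30 ⇒ λ = −ln(0.30)/652 = 0.00184658.
Mean = 1/λ = 541.54 hours.

541.5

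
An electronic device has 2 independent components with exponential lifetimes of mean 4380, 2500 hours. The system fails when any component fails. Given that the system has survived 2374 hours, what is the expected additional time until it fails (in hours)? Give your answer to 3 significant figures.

1590

First-failure rate Σλ = 1/4380 + 1/2500 = 0.000628311.
By memorylessness the expected residual is 1/Σλ = 1591.57 hours, regardless of the 2374 already elapsed.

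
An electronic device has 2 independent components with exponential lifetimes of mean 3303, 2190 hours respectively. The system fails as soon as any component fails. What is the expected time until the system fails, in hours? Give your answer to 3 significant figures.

The first failure time is exponential with rate Σλ_i = 1/3303 + 1/2190 = 0.000759376 per hour.
E[min] = 1/Σλ = 1/0.000759376 = 1316.87 hours.

1320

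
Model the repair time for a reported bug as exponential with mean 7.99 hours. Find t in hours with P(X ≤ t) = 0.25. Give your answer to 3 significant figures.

The rate is λ = 1/7.99 = 0.125156 per hour.
Set 1 − e^(−λt) = 0.25, so t = −ln(0.75)/λ = 0.28768/0.125156 ≈ 2.29858 hours.

2.30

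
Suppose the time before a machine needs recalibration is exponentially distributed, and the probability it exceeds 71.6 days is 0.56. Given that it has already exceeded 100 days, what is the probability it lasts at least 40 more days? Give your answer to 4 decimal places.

0.7233

From e^(−λ·71.6) = 0.56, λ = −ln(0.56)/71.6 = 0.00809802.
Memoryless: P(X > 100+40 | X > 100) = P(X > 40) = e^(−0.00809802·40) ≈ 0.7233.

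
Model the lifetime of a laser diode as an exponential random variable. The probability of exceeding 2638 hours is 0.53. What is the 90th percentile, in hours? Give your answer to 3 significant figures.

9570

e^(−λ·2638) = 0.53 ⇒ λ = −ln(0.53)/2638 = 0.000240667.
90th percentile: 1 − e^(−λt) = 0.9, t = −ln(0.1)/λ = 9567.53 hours.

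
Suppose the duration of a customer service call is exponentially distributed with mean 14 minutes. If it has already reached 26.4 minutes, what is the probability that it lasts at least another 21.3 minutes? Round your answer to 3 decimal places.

0.218

The rate is λ = 1/14 = 0.0714286 per minute.
The exponential is memoryless, so the remaining time is again Exp(λ): the condition X > 26.4 is irrelevant.
P(X > 21.3) = e^(−1.5214) ≈ 0.218.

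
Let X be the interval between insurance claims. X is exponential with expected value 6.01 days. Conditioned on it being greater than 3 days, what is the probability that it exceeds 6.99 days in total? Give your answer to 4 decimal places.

The rate is λ = 1/6.01 = 0.166389 per day.
The exponential is memoryless, so the remaining time is again Exp(λ): the condition X > 3 is irrelevant.
P(X > 3.99) = e^(−0.66389) ≈ 0.5148.

0.5148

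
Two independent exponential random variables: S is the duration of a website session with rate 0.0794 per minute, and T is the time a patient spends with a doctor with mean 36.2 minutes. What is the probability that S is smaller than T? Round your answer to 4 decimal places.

0.7419

λ_1 = 0.0794, λ_2 = 1/36.2 = 0.0276243.
For independent exponentials, P(S < T) = λ_1/(λ_1+λ_2) = 0.0794/0.107024 ≈ 0.7419.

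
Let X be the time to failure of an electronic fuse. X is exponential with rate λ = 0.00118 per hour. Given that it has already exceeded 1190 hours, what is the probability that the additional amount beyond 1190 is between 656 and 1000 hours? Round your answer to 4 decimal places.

0.1538

Memoryless: the residual past 1190 is again Exp(λ).
P(656 < residual < 1000) = e^(−λ·656) − e^(−λ·1000) = 0.46113 − 0.30728 ≈ 0.1538.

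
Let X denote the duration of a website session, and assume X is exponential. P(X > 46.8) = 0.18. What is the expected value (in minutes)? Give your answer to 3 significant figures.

e^(−λ·46.8) = 0.18 ⇒ λ = −ln(0.18)/46.8 = 0.036641.
Mean = 1/λ = 27.2918 minutes.

27.3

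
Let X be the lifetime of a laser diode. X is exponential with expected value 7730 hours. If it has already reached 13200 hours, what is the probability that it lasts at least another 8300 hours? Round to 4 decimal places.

0.3417

The rate is λ = 1/7730 = 0.000129366 per hour.
The exponential is memoryless, so the remaining time is again Exp(λ): the condition X > 13200 is irrelevant.
P(X > 8300) = e^(−1.0737) ≈ 0.3417.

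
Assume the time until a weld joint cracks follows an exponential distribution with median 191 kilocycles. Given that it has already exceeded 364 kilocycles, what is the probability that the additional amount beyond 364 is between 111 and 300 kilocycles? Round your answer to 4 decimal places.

0.3318

For an exponential, median = ln(2)/λ, so λ = ln 2 / 191 = 0.00362904 per kilocycle.
Memoryless: the residual past 364 is again Exp(λ).
P(111 < residual < 300) = e^(−λ·111) − e^(−λ·300) = 0.66843 − 0.33665 ≈ 0.3318.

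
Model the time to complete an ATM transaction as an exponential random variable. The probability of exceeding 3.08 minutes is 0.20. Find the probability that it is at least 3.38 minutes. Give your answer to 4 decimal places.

0.1710

e^(−λ·3.08) = 0.20 ⇒ λ = −ln(0.20)/3.08 = 0.522545.
P(X > 3.38) = e^(−0.522545·3.38) = e^(−1.7662) ≈ 0.1710.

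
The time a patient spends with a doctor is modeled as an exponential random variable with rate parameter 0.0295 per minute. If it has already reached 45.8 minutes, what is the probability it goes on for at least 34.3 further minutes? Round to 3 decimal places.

By the memoryless property, P(X > 45.8+34.3 | X > 45.8) = P(X > 34.3).
P(X > 34.3) = e^(−1.0118) ≈ 0.364.

0.364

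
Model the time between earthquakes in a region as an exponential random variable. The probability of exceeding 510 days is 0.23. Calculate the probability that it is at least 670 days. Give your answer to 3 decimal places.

e^(−λ·510) = 0.23 ⇒ λ = −ln(0.23)/510 = 0.00288172.
P(X > 670) = e^(−0.00288172·670) = e^(−1.9308) ≈ 0.145.

0.145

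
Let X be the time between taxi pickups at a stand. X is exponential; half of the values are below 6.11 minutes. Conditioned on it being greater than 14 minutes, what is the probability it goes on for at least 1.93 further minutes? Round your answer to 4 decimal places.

For an exponential, median = ln(2)/λ, so λ = ln 2 / 6.11 = 0.113445 per minute.
The exponential is memoryless, so the remaining time is again Exp(λ): the condition X > 14 is irrelevant.
P(X > 1.93) = e^(−0.21895) ≈ 0.8034.

0.8034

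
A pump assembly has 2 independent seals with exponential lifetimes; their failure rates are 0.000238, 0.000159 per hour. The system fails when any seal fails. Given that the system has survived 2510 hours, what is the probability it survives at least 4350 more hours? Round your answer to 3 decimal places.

0.178

Time to first failure ~ Exp(Σλ) with Σλ = 0.000397.
By memorylessness, P(T > 2510+4350 | T > 2510) = P(T > 4350) = e^(−0.000397·4350) ≈ 0.178.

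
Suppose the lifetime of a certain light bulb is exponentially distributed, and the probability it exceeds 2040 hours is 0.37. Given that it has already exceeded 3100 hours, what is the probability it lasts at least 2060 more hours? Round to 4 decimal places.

From e^(−λ·2040) = 0.37, λ = −ln(0.37)/2040 = 0.000487379.
Memoryless: P(X > 3100+2060 | X > 3100) = P(X > 2060) = e^(−0.000487379·2060) ≈ 0.3664.

0.3664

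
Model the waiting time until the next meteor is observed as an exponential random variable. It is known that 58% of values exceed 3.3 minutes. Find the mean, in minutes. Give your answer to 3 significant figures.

6.06

e^(−λ·3.3) = 0.58 ⇒ λ = −ln(0.58)/3.3 = 0.165069.
Mean = 1/λ = 6.05808 minutes.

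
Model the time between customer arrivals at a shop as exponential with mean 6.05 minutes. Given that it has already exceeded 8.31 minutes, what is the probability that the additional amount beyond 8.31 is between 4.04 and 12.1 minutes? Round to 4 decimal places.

The rate is λ = 1/6.05 = 0.165289 per minute.
Memoryless: the residual past 8.31 is again Exp(λ).
P(4.04 < residual < 12.1) = e^(−λ·4.04) − e^(−λ·12.1) = 0.51285 − 0.13534 ≈ 0.3775.

0.3775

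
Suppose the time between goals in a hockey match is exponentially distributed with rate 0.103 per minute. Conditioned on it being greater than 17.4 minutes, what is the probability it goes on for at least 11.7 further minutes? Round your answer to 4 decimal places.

0.2997

By the memoryless property, P(X > 17.4+11.7 | X > 17.4) = P(X > 11.7).
P(X > 11.7) = e^(−1.2051) ≈ 0.2997.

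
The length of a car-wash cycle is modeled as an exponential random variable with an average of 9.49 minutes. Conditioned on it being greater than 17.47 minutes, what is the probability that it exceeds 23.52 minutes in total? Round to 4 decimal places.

0.5286

The rate is λ = 1/9.49 = 0.105374 per minute.
The exponential is memoryless, so the remaining time is again Exp(λ): the condition X > 17.47 is irrelevant.
P(X > 6.05) = e^(−0.63751) ≈ 0.5286.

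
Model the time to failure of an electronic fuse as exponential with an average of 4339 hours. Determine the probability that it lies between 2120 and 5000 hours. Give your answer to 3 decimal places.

The rate is λ = 1/4339 = 0.000230468 per hour.
P(2120 < X < 5000) = e^(−λ·2120) − e^(−λ·5000) = 0.61349 − 0.31590 ≈ 0.298.

0.298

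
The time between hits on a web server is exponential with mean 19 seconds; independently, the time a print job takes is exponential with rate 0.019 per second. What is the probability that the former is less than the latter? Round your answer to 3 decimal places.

λ_1 = 1/19 = 0.0526316, λ_2 = 0.019.
For independent exponentials, P(the former < the latter) = λ_1/(λ_1+λ_2) = 0.0526316/0.0716316 ≈ 0.735.

0.735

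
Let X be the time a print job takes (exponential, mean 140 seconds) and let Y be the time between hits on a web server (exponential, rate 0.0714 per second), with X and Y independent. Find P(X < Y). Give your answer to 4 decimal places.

λ_1 = 1/140 = 0.00714286, λ_2 = 0.0714.
For independent exponentials, P(X < Y) = λ_1/(λ_1+λ_2) = 0.00714286/0.0785429 ≈ 0.0909.

0.0909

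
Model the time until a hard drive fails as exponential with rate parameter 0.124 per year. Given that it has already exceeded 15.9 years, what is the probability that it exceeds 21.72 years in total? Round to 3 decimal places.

P(X > s+t | X > s) = e^(−λ(s+t))/e^(−λs) = e^(−λt), independent of s = 15.9.
P(X > 5.82) = e^(−0.72168) ≈ 0.486.

0.486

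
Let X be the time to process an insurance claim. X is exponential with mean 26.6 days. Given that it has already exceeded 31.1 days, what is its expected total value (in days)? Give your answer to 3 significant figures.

The rate is λ = 1/26.6 = 0.037594 per day.
By memorylessness, E[X | X > 31.1] = 31.1 + 1/λ = 31.1 + 26.6 = 57.7 days.

57.7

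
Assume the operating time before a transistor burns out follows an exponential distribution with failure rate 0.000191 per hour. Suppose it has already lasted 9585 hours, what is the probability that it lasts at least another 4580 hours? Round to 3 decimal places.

The exponential is memoryless, so the remaining time is again Exp(λ): the condition X > 9585 is irrelevant.
P(X > 4580) = e^(−0.87478) ≈ 0.417.

0.417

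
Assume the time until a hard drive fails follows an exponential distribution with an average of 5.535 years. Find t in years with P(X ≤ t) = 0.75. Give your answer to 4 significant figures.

7.673

The rate is λ = 1/5.535 = 0.180668 per year.
Set 1 − e^(−λt) = 0.75, so t = −ln(0.25)/λ = 1.3863/0.180668 ≈ 7.67314 years.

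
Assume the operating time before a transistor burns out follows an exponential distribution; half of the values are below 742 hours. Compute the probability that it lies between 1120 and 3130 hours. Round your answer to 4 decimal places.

For an exponential, median = ln(2)/λ, so λ = ln 2 / 742 = 0.000934161 per hour.
P(1120 < X < 3130) = e^(−λ·1120) − e^(−λ·3130) = 0.35125 − 0.05372 ≈ 0.2975.

0.2975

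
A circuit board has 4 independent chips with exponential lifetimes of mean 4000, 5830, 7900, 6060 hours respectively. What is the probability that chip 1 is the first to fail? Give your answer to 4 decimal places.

0.3506

Rates: λ_i = 1/mean_i → 0.00025, 0.000171527, 0.000126582, 0.000165017; Σλ = 0.000713125.
P(chip 1 first) = λ_1/Σλ = 0.00025/0.000713125 ≈ 0.3506.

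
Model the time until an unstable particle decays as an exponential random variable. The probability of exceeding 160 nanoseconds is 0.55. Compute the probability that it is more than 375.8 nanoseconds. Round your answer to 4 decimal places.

e^(−λ·160) = 0.55 ⇒ λ = −ln(0.55)/160 = 0.00373648.
P(X > 375.8) = e^(−0.00373648·375.8) = e^(−1.4042) ≈ 0.2456.

0.2456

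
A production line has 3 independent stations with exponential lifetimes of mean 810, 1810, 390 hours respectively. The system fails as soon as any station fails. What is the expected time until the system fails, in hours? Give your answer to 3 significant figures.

The first failure time is exponential with rate Σλ_i = 1/810 + 1/1810 + 1/390 = 0.00435116 per hour.
E[min] = 1/Σλ = 1/0.00435116 = 229.824 hours.

230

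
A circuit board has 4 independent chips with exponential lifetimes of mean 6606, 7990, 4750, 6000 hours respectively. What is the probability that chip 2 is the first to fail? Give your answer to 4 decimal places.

Rates: λ_i = 1/mean_i → 0.000151378, 0.000125156, 0.000210526, 0.000166667; Σλ = 0.000653727.
P(chip 2 first) = λ_2/Σλ = 0.000125156/0.000653727 ≈ 0.1915.

0.1915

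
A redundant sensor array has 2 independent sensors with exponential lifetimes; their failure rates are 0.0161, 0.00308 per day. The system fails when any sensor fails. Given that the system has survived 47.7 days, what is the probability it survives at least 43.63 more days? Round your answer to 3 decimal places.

0.433

Time to first failure ~ Exp(Σλ) with Σλ = 0.01918.
By memorylessness, P(T > 47.7+43.63 | T > 47.7) = P(T > 43.63) = e^(−0.01918·43.63) ≈ 0.433.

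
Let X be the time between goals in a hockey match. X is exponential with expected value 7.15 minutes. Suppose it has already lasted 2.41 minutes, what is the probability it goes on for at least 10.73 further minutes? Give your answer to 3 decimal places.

The rate is λ = 1/7.15 = 0.13986 per minute.
The exponential is memoryless, so the remaining time is again Exp(λ): the condition X > 2.41 is irrelevant.
P(X > 10.73) = e^(−1.5007) ≈ 0.223.

0.223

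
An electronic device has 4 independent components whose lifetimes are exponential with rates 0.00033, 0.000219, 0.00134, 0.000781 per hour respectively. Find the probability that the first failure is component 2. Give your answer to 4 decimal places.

0.0820

The time to first failure is exponential with rate Σλ = 0.00033 + 0.000219 + 0.00134 + 0.000781 = 0.00267.
P(component 2 first) = λ_2/Σλ = 0.000219/0.00267 ≈ 0.0820.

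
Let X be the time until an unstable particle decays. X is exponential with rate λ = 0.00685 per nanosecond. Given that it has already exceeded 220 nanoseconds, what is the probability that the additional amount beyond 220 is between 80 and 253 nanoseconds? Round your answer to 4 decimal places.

Memoryless: the residual past 220 is again Exp(λ).
P(80 < residual < 253) = e^(−λ·80) − e^(−λ·253) = 0.57810 − 0.17674 ≈ 0.4014.

0.4014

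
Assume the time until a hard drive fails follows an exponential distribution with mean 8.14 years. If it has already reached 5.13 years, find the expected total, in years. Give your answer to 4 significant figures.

13.27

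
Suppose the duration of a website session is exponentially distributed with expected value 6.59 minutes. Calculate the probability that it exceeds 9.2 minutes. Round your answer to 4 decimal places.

0.2476

The rate is λ = 1/6.59 = 0.151745 per minute.
P(X > 9.2) = e^(−λ·9.2) = e^(−1.3961) ≈ 0.2476.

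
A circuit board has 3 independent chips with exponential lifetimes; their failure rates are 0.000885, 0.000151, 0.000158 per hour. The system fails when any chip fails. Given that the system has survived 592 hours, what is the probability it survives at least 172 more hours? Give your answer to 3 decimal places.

Time to first failure ~ Exp(Σλ) with Σλ = 0.001194.
By memorylessness, P(T > 592+172 | T > 592) = P(T > 172) = e^(−0.001194·172) ≈ 0.814.

0.814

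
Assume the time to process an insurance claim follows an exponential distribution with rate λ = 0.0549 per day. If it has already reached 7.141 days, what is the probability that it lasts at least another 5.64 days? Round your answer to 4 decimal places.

The exponential is memoryless, so the remaining time is again Exp(λ): the condition X > 7.141 is irrelevant.
P(X > 5.64) = e^(−0.30964) ≈ 0.7337.

0.7337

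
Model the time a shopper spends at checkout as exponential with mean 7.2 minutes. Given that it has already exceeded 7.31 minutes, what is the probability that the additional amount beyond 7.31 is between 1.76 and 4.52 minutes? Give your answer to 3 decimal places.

The rate is λ = 1/7.2 = 0.138889 per minute.
Memoryless: the residual past 7.31 is again Exp(λ).
P(1.76 < residual < 4.52) = e^(−λ·1.76) − e^(−λ·4.52) = 0.78314 − 0.53378 ≈ 0.249.

0.249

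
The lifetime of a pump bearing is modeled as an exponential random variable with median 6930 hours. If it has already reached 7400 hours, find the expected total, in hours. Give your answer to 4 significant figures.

For an exponential, median = ln(2)/λ, so λ = ln 2 / 6930 = 0.000100021 per hour.
By memorylessness, E[X | X > 7400] = 7400 + 1/λ = 7400 + 9997.88 = 17397.9 hours.

17400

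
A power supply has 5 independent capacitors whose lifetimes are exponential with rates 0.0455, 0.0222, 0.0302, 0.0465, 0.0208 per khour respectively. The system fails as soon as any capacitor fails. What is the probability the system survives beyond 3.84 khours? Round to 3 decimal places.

The time to first failure is exponential with rate Σλ = 0.0455 + 0.0222 + 0.0302 + 0.0465 + 0.0208 = 0.1652.
P(min > 3.84) = e^(−0.1652·3.84) = e^(−0.63437) ≈ 0.530.

0.530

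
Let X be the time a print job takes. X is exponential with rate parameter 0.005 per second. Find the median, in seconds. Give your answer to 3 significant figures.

139

Set 1 − e^(−λt) = 0.5, so t = −ln(0.5)/λ = 0.69315/0.005 ≈ 138.629 seconds.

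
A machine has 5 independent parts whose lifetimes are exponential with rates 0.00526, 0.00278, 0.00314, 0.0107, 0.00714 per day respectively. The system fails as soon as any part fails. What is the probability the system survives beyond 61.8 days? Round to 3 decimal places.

The time to first failure is exponential with rate Σλ = 0.00526 + 0.00278 + 0.00314 + 0.0107 + 0.00714 = 0.02902.
P(min > 61.8) = e^(−0.02902·61.8) = e^(−1.7934) ≈ 0.166.

0.166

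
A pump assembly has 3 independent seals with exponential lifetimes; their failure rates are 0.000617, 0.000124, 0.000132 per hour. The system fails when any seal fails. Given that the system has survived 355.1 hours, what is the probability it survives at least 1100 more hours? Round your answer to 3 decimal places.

0.383

Time to first failure ~ Exp(Σλ) with Σλ = 0.000873.
By memorylessness, P(T > 355.1+1100 | T > 355.1) = P(T > 1100) = e^(−0.000873·1100) ≈ 0.383.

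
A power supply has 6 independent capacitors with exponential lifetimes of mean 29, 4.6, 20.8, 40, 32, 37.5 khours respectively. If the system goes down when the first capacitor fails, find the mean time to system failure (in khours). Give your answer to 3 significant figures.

2.61

The first failure time is exponential with rate Σλ_i = 1/29 + 1/4.6 + 1/20.8 + 1/40 + 1/32 + 1/37.5 = 0.382868 per khour.
E[min] = 1/Σλ = 1/0.382868 = 2.61187 khours.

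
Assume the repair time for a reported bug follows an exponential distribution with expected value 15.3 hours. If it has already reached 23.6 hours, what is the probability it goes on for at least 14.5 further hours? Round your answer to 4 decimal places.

0.3876

The rate is λ = 1/15.3 = 0.0653595 per hour.
By the memoryless property, P(X > 23.6+14.5 | X > 23.6) = P(X > 14.5).
P(X > 14.5) = e^(−0.94771) ≈ 0.3876.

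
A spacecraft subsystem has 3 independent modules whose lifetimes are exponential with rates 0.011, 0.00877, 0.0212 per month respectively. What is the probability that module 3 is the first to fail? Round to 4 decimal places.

The time to first failure is exponential with rate Σλ = 0.011 + 0.00877 + 0.0212 = 0.04097.
P(module 3 first) = λ_3/Σλ = 0.0212/0.04097 ≈ 0.5175.

0.5175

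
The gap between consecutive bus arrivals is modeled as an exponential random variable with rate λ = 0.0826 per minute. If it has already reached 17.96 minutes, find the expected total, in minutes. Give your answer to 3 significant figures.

30.1

By memorylessness, E[X | X > 17.96] = 17.96 + 1/λ = 17.96 + 12.1065 = 30.0665 minutes.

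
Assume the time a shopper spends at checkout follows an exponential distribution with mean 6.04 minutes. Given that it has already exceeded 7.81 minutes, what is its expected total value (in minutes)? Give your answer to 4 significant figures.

13.85

The rate is λ = 1/6.04 = 0.165563 per minute.
By memorylessness, E[X | X > 7.81] = 7.81 + 1/λ = 7.81 + 6.04 = 13.85 minutes.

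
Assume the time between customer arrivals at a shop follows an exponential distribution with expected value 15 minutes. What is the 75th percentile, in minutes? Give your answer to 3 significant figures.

The rate is λ = 1/15 = 0.0666667 per minute.
Set 1 − e^(−λt) = 0.75, so t = −ln(0.25)/λ = 1.3863/0.0666667 ≈ 20.7944 minutes.

20.8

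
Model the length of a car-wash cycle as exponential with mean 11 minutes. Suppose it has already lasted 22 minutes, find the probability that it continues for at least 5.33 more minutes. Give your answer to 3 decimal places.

0.616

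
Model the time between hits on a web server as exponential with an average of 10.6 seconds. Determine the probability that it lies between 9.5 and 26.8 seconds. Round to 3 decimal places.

The rate is λ = 1/10.6 = 0.0943396 per second.
P(9.5 < X < 26.8) = e^(−λ·9.5) − e^(−λ·26.8) = 0.40811 − 0.07979 ≈ 0.328.

0.328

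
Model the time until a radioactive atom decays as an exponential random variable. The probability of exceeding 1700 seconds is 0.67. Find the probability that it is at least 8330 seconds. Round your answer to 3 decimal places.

0.141

e^(−λ·1700) = 0.67 ⇒ λ = −ln(0.67)/1700 = 0.000235575.
P(X > 8330) = e^(−0.000235575·8330) = e^(−1.9623) ≈ 0.141.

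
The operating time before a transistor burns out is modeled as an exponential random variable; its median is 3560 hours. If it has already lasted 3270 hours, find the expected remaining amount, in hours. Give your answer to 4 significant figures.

5136

For an exponential, median = ln(2)/λ, so λ = ln 2 / 3560 = 0.000194704 per hour.
By memorylessness, the remaining amount past any threshold is again Exp(λ) with mean 1/λ = 5135.99 hours.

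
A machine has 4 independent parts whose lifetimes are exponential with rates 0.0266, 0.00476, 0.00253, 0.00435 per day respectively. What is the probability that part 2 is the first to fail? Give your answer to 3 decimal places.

The time to first failure is exponential with rate Σλ = 0.0266 + 0.00476 + 0.00253 + 0.00435 = 0.03824.
P(part 2 first) = λ_2/Σλ = 0.00476/0.03824 ≈ 0.124.

0.124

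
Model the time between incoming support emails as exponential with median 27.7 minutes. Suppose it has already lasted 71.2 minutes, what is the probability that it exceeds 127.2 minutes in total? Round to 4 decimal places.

0.2463

For an exponential, median = ln(2)/λ, so λ = ln 2 / 27.7 = 0.0250234 per minute.
P(X > s+t | X > s) = e^(−λ(s+t))/e^(−λs) = e^(−λt), independent of s = 71.2.
P(X > 56) = e^(−1.4013) ≈ 0.2463.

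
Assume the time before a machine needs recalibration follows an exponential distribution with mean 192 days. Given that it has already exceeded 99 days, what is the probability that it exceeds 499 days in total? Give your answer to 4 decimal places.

The rate is λ = 1/192 = 0.00520833 per day.
By the memoryless property, P(X > 99+400 | X > 99) = P(X > 400).
P(X > 400) = e^(−2.0833) ≈ 0.1245.

0.1245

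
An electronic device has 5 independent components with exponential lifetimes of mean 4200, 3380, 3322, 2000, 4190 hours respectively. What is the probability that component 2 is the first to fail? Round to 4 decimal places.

Rates: λ_i = 1/mean_i → 0.000238095, 0.000295858, 0.000301023, 0.0005, 0.000238663; Σλ = 0.00157364.
P(component 2 first) = λ_2/Σλ = 0.000295858/0.00157364 ≈ 0.1880.

0.1880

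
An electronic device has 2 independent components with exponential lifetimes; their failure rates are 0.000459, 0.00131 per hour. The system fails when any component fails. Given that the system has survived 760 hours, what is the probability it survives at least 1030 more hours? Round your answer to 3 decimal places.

0.162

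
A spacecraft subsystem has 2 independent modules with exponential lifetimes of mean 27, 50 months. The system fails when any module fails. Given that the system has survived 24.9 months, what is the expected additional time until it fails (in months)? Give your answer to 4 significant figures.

17.53

First-failure rate Σλ = 1/27 + 1/50 = 0.057037.
By memorylessness the expected residual is 1/Σλ = 17.5325 months, regardless of the 24.9 already elapsed.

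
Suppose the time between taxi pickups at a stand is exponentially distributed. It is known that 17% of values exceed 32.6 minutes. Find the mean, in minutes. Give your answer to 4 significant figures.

18.40

e^(−λ·32.6) = 0.17 ⇒ λ = −ln(0.17)/32.6 = 0.0543545.
Mean = 1/λ = 18.3977 minutes.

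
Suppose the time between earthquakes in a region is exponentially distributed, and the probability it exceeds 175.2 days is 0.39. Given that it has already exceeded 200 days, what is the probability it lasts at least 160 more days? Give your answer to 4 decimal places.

0.4232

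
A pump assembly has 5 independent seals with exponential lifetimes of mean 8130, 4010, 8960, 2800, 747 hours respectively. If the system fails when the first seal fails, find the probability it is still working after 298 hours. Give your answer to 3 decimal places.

0.522

The first failure time is exponential with rate Σλ_i = 1/8130 + 1/4010 + 1/8960 + 1/2800 + 1/747 = 0.00217982 per hour.
P(min > 298) = e^(−0.00217982·298) = e^(−0.64959) ≈ 0.522.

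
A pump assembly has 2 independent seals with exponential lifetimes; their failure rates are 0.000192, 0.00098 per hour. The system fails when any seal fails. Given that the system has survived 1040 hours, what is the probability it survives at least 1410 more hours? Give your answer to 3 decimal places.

0.192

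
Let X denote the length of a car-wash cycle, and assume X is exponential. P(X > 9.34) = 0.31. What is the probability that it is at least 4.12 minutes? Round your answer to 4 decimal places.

e^(−λ·9.34) = 0.31 ⇒ λ = −ln(0.31)/9.34 = 0.125394.
P(X > 4.12) = e^(−0.125394·4.12) = e^(−0.51662) ≈ 0.5965.

0.5965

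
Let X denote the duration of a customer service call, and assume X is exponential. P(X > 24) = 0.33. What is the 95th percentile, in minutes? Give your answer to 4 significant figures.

64.85

e^(−λ·24) = 0.33 ⇒ λ = −ln(0.33)/24 = 0.0461943.
95th percentile: 1 − e^(−λt) = 0.95, t = −ln(0.05)/λ = 64.8507 minutes.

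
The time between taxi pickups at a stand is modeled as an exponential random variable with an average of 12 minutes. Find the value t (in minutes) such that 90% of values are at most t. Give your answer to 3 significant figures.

The rate is λ = 1/12 = 0.0833333 per minute.
Set 1 − e^(−λt) = 0.9, so t = −ln(0.1)/λ = 2.3026/0.0833333 ≈ 27.631 minutes.

27.6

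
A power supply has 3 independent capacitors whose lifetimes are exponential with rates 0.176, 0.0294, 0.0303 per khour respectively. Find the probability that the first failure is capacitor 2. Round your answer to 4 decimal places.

The time to first failure is exponential with rate Σλ = 0.176 + 0.0294 + 0.0303 = 0.2357.
P(capacitor 2 first) = λ_2/Σλ = 0.0294/0.2357 ≈ 0.1247.

0.1247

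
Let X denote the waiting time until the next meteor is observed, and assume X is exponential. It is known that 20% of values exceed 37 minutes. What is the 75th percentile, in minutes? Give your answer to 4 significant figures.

e^(−λ·37) = 0.20 ⇒ λ = −ln(0.20)/37 = 0.0434983.
75th percentile: 1 − e^(−λt) = 0.75, t = −ln(0.25)/λ = 31.8701 minutes.

31.87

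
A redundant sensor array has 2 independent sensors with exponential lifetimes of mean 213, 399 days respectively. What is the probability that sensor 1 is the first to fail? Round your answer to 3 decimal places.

Rates: λ_i = 1/mean_i → 0.00469484, 0.00250627; Σλ = 0.0072011.
P(sensor 1 first) = λ_1/Σλ = 0.00469484/0.0072011 ≈ 0.652.

0.652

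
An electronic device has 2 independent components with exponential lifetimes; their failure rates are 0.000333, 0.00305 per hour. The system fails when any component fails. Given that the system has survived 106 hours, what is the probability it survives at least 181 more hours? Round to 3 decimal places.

0.542

Time to first failure ~ Exp(Σλ) with Σλ = 0.003383.
By memorylessness, P(T > 106+181 | T > 106) = P(T > 181) = e^(−0.003383·181) ≈ 0.542.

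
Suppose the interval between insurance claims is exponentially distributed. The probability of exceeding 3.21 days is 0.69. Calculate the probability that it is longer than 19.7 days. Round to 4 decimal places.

0.1026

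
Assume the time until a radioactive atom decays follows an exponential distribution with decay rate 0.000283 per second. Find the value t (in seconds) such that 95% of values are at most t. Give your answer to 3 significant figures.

10600

Set 1 − e^(−λt) = 0.95, so t = −ln(0.05)/λ = 2.9957/0.000283 ≈ 10585.6 seconds.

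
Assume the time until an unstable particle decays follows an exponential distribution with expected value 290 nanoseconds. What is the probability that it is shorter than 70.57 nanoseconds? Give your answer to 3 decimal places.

0.216

The rate is λ = 1/290 = 0.00344828 per nanosecond.
P(X ≤ 70.57) = 1 − e^(−λ·70.57) = 1 − e^(−0.24334) ≈ 0.216.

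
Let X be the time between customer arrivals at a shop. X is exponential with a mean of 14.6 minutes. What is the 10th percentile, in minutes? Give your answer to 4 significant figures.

1.538

The rate is λ = 1/14.6 = 0.0684932 per minute.
Set 1 − e^(−λt) = 0.1, so t = −ln(0.9)/λ = 0.10536/0.0684932 ≈ 1.53826 minutes.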